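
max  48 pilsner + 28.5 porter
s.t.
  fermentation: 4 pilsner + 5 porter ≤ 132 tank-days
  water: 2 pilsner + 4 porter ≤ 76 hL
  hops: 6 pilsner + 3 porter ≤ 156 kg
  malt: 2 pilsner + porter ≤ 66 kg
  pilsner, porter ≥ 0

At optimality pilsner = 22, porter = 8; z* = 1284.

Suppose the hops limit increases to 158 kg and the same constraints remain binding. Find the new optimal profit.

Check each constraint at x*: fermentation 128/132 (slack 4); water 76/76 (tight); hops 156/156 (tight); malt 52/66 (slack 14).
Since fermentation, malt are not tight, their duals are 0.
The binding rows give the dual system: 2·y_water + 6·y_hops = 48 and 4·y_water + 3·y_hops = 28.5.
→ y_water = 1.5 and y_hops = 7.5.
Δz = y_hops·Δb = 7.5 × (2) = 15, so new z* = 1284 + 15 = 1299.

1299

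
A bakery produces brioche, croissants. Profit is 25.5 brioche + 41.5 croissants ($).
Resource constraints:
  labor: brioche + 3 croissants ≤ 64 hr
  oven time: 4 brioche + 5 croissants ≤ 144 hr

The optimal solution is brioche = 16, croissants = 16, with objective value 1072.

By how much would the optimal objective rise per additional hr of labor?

5.5

Check each constraint at x*: labor 64/64 (tight); oven time 144/144 (tight).
The binding rows give the dual system: 1·y_labor + 4·y_oven time = 25.5 and 3·y_labor + 5·y_oven time = 41.5.
→ y_labor = 5.5 and y_oven time = 5.
Shadow price of labor = 5.5.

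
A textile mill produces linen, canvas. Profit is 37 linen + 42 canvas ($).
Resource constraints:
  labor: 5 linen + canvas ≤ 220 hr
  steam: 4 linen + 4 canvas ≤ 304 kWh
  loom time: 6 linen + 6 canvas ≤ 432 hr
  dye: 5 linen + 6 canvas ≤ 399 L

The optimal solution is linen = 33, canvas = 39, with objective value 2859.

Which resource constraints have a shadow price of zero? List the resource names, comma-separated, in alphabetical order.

labor: 204/220 (slack 16)
steam: 288/304 (slack 16)
loom time: 432/432 (binding)
dye: 399/399 (binding)
By complementary slackness, a constraint with positive slack has shadow price 0 → labor, steam.

labor, steam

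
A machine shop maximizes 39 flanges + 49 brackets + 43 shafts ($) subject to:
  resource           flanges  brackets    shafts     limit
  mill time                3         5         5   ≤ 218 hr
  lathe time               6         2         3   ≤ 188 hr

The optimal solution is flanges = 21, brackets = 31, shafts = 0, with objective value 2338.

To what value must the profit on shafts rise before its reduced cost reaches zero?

Check each constraint at x*: mill time 218/218 (tight); lathe time 188/188 (tight).
Dual feasibility on the basic columns requires 3·y_mill time + 6·y_lathe time = 39, 5·y_mill time + 2·y_lathe time = 49.
→ y_mill time = 9 and y_lathe time = 2.
shafts enters the basis when its profit ≥ yᵀa₃ = 9·5 + 2·3 = 51.

51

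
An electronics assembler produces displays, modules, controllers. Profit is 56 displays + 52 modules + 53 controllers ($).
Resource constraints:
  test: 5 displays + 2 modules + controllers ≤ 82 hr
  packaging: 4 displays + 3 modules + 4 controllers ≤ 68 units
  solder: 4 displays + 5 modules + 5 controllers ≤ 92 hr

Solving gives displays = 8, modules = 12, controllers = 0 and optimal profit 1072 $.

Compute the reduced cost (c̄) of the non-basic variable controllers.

Check each constraint at x*: test 64/82 (slack 18); packaging 68/68 (tight); solder 92/92 (tight).
By complementary slackness, y = 0 for the non-binding constraint.
From A_Bᵀ y = c: 4·y_packaging + 4·y_solder = 56; 3·y_packaging + 5·y_solder = 52.
→ y_packaging = 9 and y_solder = 5.
Reduced cost of controllers: c₃ − yᵀa₃ = 53 − (9·4 + 5·5) = 53 − 61 = -8.

-8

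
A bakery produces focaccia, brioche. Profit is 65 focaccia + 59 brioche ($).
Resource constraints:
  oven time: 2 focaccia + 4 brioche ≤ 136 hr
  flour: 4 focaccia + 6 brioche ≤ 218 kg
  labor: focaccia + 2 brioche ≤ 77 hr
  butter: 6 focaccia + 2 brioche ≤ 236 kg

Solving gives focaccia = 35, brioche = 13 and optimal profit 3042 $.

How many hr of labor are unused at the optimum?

16

labor used = 1·35 + 2·13 = 61; slack = 77 − 61 = 16.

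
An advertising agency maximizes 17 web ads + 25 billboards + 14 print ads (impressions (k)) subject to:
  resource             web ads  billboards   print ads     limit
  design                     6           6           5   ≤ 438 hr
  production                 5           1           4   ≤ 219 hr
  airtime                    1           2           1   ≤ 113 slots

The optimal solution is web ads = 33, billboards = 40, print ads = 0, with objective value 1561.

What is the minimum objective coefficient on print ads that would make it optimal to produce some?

Binding: design and airtime. Non-binding: production (14 unused).
Slack constraints have shadow price 0 (complementary slackness).
The binding rows give the dual system: 6·y_design + 1·y_airtime = 17 and 6·y_design + 2·y_airtime = 25.
→ y_design = 1.5 and y_airtime = 8.
print ads enters the basis when its profit ≥ yᵀa₃ = 1.5·5 + 8·1 = 15.5.

15.5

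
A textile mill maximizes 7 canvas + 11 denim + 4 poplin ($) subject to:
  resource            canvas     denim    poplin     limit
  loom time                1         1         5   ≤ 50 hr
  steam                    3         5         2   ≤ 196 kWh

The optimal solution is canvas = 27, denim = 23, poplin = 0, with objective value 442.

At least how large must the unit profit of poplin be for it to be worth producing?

9

Both loom time and steam are binding at x*.
From A_Bᵀ y = c: 1·y_loom time + 3·y_steam = 7; 1·y_loom time + 5·y_steam = 11.
Solving: y_loom time = 1, y_steam = 2.
poplin enters the basis when its profit ≥ yᵀa₃ = 1·5 + 2·2 = 9.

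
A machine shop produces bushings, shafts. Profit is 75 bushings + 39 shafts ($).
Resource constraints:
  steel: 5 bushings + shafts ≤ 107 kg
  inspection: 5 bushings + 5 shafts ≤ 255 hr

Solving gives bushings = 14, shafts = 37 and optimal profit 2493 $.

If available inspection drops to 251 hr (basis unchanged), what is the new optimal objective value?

2469

Both steel and inspection are binding at x*.
The binding rows give the dual system: 5·y_steel + 5·y_inspection = 75 and 1·y_steel + 5·y_inspection = 39.
Solving: y_steel = 9, y_inspection = 6.
Δz = y_inspection·Δb = 6 × (-4) = -24, so new z* = 2493 − 24 = 2469.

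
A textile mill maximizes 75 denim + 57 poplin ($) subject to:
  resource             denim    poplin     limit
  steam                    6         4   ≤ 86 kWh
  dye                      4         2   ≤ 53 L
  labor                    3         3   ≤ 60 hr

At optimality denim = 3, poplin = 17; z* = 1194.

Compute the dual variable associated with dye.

0

Check each constraint at x*: steam 86/86 (tight); dye 46/53 (slack 7); labor 60/60 (tight).
Since dye is not tight, its dual is 0.
From A_Bᵀ y = c: 6·y_steam + 3·y_labor = 75; 4·y_steam + 3·y_labor = 57.
Solving: y_steam = 9, y_labor = 7.
Shadow price of dye = 0.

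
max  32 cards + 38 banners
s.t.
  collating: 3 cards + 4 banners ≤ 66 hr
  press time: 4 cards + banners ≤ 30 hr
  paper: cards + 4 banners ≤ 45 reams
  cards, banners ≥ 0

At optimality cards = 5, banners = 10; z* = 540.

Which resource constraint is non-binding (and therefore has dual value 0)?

collating: 55/66 (slack 11)
press time: 30/30 (binding)
paper: 45/45 (binding)
By complementary slackness, a constraint with positive slack has shadow price 0 → collating.

collating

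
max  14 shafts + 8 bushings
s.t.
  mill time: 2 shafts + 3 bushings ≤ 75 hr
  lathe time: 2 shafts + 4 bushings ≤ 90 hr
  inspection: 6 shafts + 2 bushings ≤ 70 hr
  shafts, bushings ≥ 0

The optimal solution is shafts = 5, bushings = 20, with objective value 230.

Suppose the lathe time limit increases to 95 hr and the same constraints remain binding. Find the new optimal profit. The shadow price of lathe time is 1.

Δb = 5, so new z* = 230 + (1)·(5) = 230 + 5 = 235.

235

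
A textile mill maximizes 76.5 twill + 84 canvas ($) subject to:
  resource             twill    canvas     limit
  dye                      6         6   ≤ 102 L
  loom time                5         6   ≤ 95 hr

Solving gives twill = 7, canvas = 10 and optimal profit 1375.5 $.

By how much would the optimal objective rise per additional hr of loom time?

At the optimum: dye uses 102 of 102 (binding); loom time uses 95 of 95 (binding).
The binding rows give the dual system: 6·y_dye + 5·y_loom time = 76.5 and 6·y_dye + 6·y_loom time = 84.
This yields shadow prices y_dye = 6.5, y_loom time = 7.5.
Shadow price of loom time = 7.5.

7.5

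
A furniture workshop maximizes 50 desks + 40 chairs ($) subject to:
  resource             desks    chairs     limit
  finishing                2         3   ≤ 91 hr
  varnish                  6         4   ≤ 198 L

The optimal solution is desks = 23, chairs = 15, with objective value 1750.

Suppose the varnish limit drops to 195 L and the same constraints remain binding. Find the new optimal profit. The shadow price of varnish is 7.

1729

Δb = -3, so new z* = 1750 + (7)·(-3) = 1750 − 21 = 1729.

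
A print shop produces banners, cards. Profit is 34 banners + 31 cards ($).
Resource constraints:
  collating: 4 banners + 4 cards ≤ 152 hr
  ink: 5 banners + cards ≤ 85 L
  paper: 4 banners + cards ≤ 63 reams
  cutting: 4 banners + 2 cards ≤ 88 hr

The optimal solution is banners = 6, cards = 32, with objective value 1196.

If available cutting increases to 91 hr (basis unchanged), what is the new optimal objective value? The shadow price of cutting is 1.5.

Δb = 3, so new z* = 1196 + (1.5)·(3) = 1196 + 4.5 = 1200.5.

1200.5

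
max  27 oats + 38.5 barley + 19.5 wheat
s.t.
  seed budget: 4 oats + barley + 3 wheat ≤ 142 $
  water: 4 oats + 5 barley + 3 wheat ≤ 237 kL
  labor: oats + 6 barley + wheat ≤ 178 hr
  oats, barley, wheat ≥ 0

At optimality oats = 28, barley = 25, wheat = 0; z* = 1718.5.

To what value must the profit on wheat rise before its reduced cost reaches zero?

At the optimum: seed budget uses 137 of 142 (slack = 5); water uses 237 of 237 (binding); labor uses 178 of 178 (binding).
Since seed budget is not tight, its dual is 0.
Dual feasibility on the basic columns requires 4·y_water + 1·y_labor = 27, 5·y_water + 6·y_labor = 38.5.
This yields shadow prices y_water = 6.5, y_labor = 1.
wheat enters the basis when its profit ≥ yᵀa₃ = 6.5·3 + 1·1 = 20.5.

20.5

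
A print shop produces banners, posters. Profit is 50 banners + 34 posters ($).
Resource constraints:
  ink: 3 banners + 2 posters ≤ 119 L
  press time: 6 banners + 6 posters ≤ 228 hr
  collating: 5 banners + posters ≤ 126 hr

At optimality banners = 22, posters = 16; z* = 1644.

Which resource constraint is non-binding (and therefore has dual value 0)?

ink

ink: 98/119 (slack 21)
press time: 228/228 (binding)
collating: 126/126 (binding)
By complementary slackness, a constraint with positive slack has shadow price 0 → ink.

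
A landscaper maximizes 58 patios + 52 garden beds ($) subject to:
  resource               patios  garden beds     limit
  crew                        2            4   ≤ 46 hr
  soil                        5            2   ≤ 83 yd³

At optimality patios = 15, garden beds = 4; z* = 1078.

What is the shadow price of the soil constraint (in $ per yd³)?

8

Both crew and soil are binding at x*.
From A_Bᵀ y = c: 2·y_crew + 5·y_soil = 58; 4·y_crew + 2·y_soil = 52.
→ y_crew = 9 and y_soil = 8.
Shadow price of soil = 8.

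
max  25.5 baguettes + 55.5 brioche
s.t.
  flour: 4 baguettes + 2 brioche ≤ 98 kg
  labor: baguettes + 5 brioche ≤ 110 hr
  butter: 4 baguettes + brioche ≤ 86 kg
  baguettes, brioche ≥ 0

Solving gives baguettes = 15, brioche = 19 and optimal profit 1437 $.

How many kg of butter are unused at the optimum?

7

butter used = 4·15 + 1·19 = 79; slack = 86 − 79 = 7.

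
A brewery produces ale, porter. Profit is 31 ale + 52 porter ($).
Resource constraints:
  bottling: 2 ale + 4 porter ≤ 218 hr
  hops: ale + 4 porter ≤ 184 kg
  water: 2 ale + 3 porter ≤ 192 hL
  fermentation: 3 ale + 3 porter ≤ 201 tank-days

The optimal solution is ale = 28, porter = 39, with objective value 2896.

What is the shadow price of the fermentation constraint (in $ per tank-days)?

Check each constraint at x*: bottling 212/218 (slack 6); hops 184/184 (tight); water 173/192 (slack 19); fermentation 201/201 (tight).
Slack constraints have shadow price 0 (complementary slackness).
Dual feasibility on the basic columns requires 1·y_hops + 3·y_fermentation = 31, 4·y_hops + 3·y_fermentation = 52.
Solving: y_hops = 7, y_fermentation = 8.
Shadow price of fermentation = 8.

8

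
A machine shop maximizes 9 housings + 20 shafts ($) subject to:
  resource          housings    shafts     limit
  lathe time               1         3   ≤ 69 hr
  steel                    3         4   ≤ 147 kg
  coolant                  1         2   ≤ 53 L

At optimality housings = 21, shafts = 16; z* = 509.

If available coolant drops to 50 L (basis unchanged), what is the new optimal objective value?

Check each constraint at x*: lathe time 69/69 (tight); steel 127/147 (slack 20); coolant 53/53 (tight).
Slack constraints have shadow price 0 (complementary slackness).
From A_Bᵀ y = c: 1·y_lathe time + 1·y_coolant = 9; 3·y_lathe time + 2·y_coolant = 20.
→ y_lathe time = 2 and y_coolant = 7.
Δz = y_coolant·Δb = 7 × (-3) = -21, so new z* = 509 − 21 = 488.

488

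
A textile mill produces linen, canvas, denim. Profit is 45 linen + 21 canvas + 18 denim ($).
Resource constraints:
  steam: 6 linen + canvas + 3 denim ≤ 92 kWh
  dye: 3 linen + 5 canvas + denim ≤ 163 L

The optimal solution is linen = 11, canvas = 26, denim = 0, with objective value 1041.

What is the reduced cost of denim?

-3

Check each constraint at x*: steam 92/92 (tight); dye 163/163 (tight).
The binding rows give the dual system: 6·y_steam + 3·y_dye = 45 and 1·y_steam + 5·y_dye = 21.
Solving: y_steam = 6, y_dye = 3.
Reduced cost of denim: c₃ − yᵀa₃ = 18 − (6·3 + 3·1) = 18 − 21 = -3.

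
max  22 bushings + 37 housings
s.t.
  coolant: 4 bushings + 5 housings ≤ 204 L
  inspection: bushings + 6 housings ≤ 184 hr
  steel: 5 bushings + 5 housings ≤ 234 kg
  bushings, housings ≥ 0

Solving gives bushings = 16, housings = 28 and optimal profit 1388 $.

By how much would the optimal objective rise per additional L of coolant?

5

Check each constraint at x*: coolant 204/204 (tight); inspection 184/184 (tight); steel 220/234 (slack 14).
By complementary slackness, y = 0 for the non-binding constraint.
The binding rows give the dual system: 4·y_coolant + 1·y_inspection = 22 and 5·y_coolant + 6·y_inspection = 37.
This yields shadow prices y_coolant = 5, y_inspection = 2.
Shadow price of coolant = 5.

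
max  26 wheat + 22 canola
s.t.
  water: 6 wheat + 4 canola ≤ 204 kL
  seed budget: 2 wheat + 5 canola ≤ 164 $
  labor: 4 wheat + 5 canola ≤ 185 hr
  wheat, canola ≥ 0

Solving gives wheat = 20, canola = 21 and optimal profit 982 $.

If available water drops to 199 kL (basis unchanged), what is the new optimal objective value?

At the optimum: water uses 204 of 204 (binding); seed budget uses 145 of 164 (slack = 19); labor uses 185 of 185 (binding).
Slack constraints have shadow price 0 (complementary slackness).
The binding rows give the dual system: 6·y_water + 4·y_labor = 26 and 4·y_water + 5·y_labor = 22.
→ y_water = 3 and y_labor = 2.
Δz = y_water·Δb = 3 × (-5) = -15, so new z* = 982 − 15 = 967.

967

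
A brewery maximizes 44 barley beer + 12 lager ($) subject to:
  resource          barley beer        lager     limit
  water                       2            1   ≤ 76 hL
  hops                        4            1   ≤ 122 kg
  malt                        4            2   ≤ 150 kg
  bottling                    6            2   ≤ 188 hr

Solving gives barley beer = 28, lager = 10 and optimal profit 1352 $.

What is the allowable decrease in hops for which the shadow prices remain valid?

9

Binding constraints: hops, bottling. The basis is B = [[4,1],[6,2]] with det 2.
Per unit decrease in hops, x* moves by d = (-1, 3).
The basis stays optimal until malt becomes binding; allowable decrease = 9 kg.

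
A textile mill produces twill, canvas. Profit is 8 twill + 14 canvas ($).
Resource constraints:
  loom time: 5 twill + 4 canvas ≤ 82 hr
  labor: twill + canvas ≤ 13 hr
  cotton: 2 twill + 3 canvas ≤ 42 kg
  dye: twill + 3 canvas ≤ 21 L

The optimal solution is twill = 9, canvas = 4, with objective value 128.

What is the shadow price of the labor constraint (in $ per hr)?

Check each constraint at x*: loom time 61/82 (slack 21); labor 13/13 (tight); cotton 30/42 (slack 12); dye 21/21 (tight).
Slack constraints have shadow price 0 (complementary slackness).
From A_Bᵀ y = c: 1·y_labor + 1·y_dye = 8; 1·y_labor + 3·y_dye = 14.
Solving: y_labor = 5, y_dye = 3.
Shadow price of labor = 5.

5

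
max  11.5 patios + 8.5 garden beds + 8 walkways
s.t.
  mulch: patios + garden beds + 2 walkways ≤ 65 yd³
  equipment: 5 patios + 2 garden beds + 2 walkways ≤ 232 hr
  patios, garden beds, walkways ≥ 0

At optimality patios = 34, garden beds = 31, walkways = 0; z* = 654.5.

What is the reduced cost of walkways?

-7

Both mulch and equipment are binding at x*.
From A_Bᵀ y = c: 1·y_mulch + 5·y_equipment = 11.5; 1·y_mulch + 2·y_equipment = 8.5.
Solving: y_mulch = 6.5, y_equipment = 1.
Reduced cost of walkways: c₃ − yᵀa₃ = 8 − (6.5·2 + 1·2) = 8 − 15 = -7.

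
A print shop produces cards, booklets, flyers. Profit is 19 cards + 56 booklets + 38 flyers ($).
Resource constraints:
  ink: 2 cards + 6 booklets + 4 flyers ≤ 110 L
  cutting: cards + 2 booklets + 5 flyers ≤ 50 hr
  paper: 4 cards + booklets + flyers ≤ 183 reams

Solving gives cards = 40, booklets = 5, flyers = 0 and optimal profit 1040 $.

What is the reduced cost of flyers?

Binding: ink and cutting. Non-binding: paper (18 unused).
Since paper is not tight, its dual is 0.
Dual feasibility on the basic columns requires 2·y_ink + 1·y_cutting = 19, 6·y_ink + 2·y_cutting = 56.
→ y_ink = 9 and y_cutting = 1.
Reduced cost of flyers: c₃ − yᵀa₃ = 38 − (9·4 + 1·5) = 38 − 41 = -3.

-3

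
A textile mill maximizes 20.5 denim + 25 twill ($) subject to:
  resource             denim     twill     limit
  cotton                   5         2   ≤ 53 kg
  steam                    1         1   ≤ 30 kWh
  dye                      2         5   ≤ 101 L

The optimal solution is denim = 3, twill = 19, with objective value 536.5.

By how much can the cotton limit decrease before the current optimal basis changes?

12.6

Binding constraints: cotton, dye. The basis is B = [[5,2],[2,5]] with det 21.
Per unit decrease in cotton, x* moves by d = (-0.2381, 0.0952).
The basis stays optimal until denim reaches 0; allowable decrease = 12.6 kg.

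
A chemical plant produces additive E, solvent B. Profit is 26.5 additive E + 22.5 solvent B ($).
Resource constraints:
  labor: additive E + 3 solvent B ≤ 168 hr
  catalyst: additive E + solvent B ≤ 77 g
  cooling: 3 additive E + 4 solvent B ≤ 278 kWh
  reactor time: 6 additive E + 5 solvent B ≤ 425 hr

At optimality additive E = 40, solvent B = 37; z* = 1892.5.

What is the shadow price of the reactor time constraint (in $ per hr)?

4

Binding: catalyst and reactor time. Non-binding: labor (17 unused), cooling (10 unused).
Slack constraints have shadow price 0 (complementary slackness).
The binding rows give the dual system: 1·y_catalyst + 6·y_reactor time = 26.5 and 1·y_catalyst + 5·y_reactor time = 22.5.
This yields shadow prices y_catalyst = 2.5, y_reactor time = 4.
Shadow price of reactor time = 4.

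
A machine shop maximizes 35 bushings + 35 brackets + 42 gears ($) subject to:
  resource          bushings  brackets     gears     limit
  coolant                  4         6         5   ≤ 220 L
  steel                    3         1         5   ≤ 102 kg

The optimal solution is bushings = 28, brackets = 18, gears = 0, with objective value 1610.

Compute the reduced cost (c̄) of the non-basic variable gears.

-8

At the optimum: coolant uses 220 of 220 (binding); steel uses 102 of 102 (binding).
Dual feasibility on the basic columns requires 4·y_coolant + 3·y_steel = 35, 6·y_coolant + 1·y_steel = 35.
→ y_coolant = 5 and y_steel = 5.
Reduced cost of gears: c₃ − yᵀa₃ = 42 − (5·5 + 5·5) = 42 − 50 = -8.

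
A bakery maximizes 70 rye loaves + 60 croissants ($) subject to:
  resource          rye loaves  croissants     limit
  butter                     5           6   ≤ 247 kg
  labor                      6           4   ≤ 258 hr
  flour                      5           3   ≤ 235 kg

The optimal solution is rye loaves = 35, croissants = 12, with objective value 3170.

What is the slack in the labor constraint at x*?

labor used = 6·35 + 4·12 = 258; slack = 258 − 258 = 0.

0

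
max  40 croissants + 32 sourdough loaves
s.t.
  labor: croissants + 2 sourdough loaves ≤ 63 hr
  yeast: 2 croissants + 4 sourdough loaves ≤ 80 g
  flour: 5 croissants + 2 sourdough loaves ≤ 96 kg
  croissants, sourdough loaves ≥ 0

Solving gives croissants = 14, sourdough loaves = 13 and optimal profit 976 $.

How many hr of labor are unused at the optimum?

23

labor used = 1·14 + 2·13 = 40; slack = 63 − 40 = 23.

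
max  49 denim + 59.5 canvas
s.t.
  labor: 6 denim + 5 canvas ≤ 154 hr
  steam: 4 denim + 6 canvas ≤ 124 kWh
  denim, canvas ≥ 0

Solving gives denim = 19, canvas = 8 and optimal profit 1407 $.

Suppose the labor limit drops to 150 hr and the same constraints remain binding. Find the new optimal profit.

1393

Check each constraint at x*: labor 154/154 (tight); steam 124/124 (tight).
From A_Bᵀ y = c: 6·y_labor + 4·y_steam = 49; 5·y_labor + 6·y_steam = 59.5.
Solving: y_labor = 3.5, y_steam = 7.
Δz = y_labor·Δb = 3.5 × (-4) = -14, so new z* = 1407 − 14 = 1393.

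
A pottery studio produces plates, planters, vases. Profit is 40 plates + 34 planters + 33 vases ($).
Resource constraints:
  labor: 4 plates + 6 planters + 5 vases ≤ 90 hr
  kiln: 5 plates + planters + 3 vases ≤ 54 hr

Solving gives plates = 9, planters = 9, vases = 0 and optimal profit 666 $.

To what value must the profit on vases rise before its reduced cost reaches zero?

37

Check each constraint at x*: labor 90/90 (tight); kiln 54/54 (tight).
The binding rows give the dual system: 4·y_labor + 5·y_kiln = 40 and 6·y_labor + 1·y_kiln = 34.
This yields shadow prices y_labor = 5, y_kiln = 4.
vases enters the basis when its profit ≥ yᵀa₃ = 5·5 + 4·3 = 37.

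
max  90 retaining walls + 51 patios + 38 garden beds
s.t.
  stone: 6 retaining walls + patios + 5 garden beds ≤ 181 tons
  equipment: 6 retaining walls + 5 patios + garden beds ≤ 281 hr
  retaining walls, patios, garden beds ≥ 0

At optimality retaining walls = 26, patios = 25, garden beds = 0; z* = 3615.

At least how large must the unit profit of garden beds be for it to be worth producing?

At the optimum: stone uses 181 of 181 (binding); equipment uses 281 of 281 (binding).
From A_Bᵀ y = c: 6·y_stone + 6·y_equipment = 90; 1·y_stone + 5·y_equipment = 51.
This yields shadow prices y_stone = 6, y_equipment = 9.
garden beds enters the basis when its profit ≥ yᵀa₃ = 6·5 + 9·1 = 39.

39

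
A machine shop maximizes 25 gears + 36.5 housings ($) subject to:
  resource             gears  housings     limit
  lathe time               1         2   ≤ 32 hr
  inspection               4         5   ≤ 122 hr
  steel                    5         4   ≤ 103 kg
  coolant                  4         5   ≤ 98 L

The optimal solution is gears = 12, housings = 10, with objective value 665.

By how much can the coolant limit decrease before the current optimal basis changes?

18

Binding constraints: lathe time, coolant. The basis is B = [[1,2],[4,5]] with det -3.
Per unit decrease in coolant, x* moves by d = (-0.6667, 0.3333).
The basis stays optimal until gears reaches 0; allowable decrease = 18 L.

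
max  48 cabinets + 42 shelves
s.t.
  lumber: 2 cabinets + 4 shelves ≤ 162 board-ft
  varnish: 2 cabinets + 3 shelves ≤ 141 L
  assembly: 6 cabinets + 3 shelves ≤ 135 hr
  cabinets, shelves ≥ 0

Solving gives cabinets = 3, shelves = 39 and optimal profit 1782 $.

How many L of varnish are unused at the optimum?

18

varnish used = 2·3 + 3·39 = 123; slack = 141 − 123 = 18.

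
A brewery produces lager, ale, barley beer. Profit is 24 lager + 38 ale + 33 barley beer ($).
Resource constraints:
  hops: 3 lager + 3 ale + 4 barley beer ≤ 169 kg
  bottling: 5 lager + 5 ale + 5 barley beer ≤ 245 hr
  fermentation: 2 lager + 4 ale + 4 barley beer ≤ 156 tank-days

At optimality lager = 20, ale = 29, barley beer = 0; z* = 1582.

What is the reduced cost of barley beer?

-5

At the optimum: hops uses 147 of 169 (slack = 22); bottling uses 245 of 245 (binding); fermentation uses 156 of 156 (binding).
By complementary slackness, y = 0 for the non-binding constraint.
Dual feasibility on the basic columns requires 5·y_bottling + 2·y_fermentation = 24, 5·y_bottling + 4·y_fermentation = 38.
→ y_bottling = 2 and y_fermentation = 7.
Reduced cost of barley beer: c₃ − yᵀa₃ = 33 − (2·5 + 7·4) = 33 − 38 = -5.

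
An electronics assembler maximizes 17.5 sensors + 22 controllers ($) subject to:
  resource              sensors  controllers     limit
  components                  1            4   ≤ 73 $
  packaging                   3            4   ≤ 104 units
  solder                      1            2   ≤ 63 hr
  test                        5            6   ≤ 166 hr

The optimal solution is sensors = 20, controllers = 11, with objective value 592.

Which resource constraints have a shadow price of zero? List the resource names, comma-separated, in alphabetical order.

components, solder

components: 64/73 (slack 9)
packaging: 104/104 (binding)
solder: 42/63 (slack 21)
test: 166/166 (binding)
By complementary slackness, a constraint with positive slack has shadow price 0 → components, solder.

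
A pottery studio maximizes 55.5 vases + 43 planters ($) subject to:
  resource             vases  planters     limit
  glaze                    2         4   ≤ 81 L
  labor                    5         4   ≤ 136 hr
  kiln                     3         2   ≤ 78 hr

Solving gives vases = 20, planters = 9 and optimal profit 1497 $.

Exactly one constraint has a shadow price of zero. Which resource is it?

glaze: 76/81 (slack 5)
labor: 136/136 (binding)
kiln: 78/78 (binding)
By complementary slackness, a constraint with positive slack has shadow price 0 → glaze.

glaze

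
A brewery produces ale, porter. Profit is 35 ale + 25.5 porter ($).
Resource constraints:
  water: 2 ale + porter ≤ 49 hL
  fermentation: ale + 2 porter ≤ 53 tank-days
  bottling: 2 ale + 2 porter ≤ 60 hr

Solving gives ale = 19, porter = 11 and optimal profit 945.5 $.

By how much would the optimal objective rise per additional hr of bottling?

At the optimum: water uses 49 of 49 (binding); fermentation uses 41 of 53 (slack = 12); bottling uses 60 of 60 (binding).
Since fermentation is not tight, its dual is 0.
The binding rows give the dual system: 2·y_water + 2·y_bottling = 35 and 1·y_water + 2·y_bottling = 25.5.
→ y_water = 9.5 and y_bottling = 8.
Shadow price of bottling = 8.

8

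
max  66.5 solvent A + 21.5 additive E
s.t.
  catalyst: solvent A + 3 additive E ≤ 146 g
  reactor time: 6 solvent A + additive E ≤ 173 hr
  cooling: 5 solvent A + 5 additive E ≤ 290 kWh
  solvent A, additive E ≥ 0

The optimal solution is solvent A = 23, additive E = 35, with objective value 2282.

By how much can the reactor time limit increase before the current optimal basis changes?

Binding constraints: reactor time, cooling. The basis is B = [[6,1],[5,5]] with det 25.
Per unit increase in reactor time, x* moves by d = (0.2, -0.2).
The basis stays optimal until additive E reaches 0; allowable increase = 175 hr.

175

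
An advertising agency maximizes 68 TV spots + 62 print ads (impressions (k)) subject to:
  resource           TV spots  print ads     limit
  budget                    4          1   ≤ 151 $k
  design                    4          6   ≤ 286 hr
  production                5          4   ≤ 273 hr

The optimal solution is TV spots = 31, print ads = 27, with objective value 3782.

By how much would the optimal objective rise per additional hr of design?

At the optimum: budget uses 151 of 151 (binding); design uses 286 of 286 (binding); production uses 263 of 273 (slack = 10).
Slack constraints have shadow price 0 (complementary slackness).
The binding rows give the dual system: 4·y_budget + 4·y_design = 68 and 1·y_budget + 6·y_design = 62.
→ y_budget = 8 and y_design = 9.
Shadow price of design = 9.

9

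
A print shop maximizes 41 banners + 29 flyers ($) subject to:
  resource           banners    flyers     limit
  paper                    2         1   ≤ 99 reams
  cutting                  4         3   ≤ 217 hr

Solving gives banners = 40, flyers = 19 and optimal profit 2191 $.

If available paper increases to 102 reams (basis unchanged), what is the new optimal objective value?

2201.5

At the optimum: paper uses 99 of 99 (binding); cutting uses 217 of 217 (binding).
From A_Bᵀ y = c: 2·y_paper + 4·y_cutting = 41; 1·y_paper + 3·y_cutting = 29.
Solving: y_paper = 3.5, y_cutting = 8.5.
Δz = y_paper·Δb = 3.5 × (3) = 10.5, so new z* = 2191 + 10.5 = 2201.5.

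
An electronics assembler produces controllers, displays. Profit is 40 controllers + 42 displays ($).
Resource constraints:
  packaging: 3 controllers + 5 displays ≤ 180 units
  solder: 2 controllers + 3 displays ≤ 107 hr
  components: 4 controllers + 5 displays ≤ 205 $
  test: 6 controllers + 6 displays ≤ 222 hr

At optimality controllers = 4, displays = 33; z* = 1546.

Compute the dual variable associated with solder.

2

At the optimum: packaging uses 177 of 180 (slack = 3); solder uses 107 of 107 (binding); components uses 181 of 205 (slack = 24); test uses 222 of 222 (binding).
Since packaging, components are not tight, their duals are 0.
Dual feasibility on the basic columns requires 2·y_solder + 6·y_test = 40, 3·y_solder + 6·y_test = 42.
→ y_solder = 2 and y_test = 6.
Shadow price of solder = 2.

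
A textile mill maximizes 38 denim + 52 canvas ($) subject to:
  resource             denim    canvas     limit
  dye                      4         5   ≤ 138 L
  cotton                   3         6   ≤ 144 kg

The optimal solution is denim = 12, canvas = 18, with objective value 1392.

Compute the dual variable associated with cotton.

Check each constraint at x*: dye 138/138 (tight); cotton 144/144 (tight).
From A_Bᵀ y = c: 4·y_dye + 3·y_cotton = 38; 5·y_dye + 6·y_cotton = 52.
→ y_dye = 8 and y_cotton = 2.
Shadow price of cotton = 2.

2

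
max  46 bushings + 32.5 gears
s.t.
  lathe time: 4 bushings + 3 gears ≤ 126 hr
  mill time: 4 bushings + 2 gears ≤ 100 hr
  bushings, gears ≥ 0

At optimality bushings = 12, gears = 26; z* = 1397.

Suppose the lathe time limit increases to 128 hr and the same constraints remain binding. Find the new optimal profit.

1416

At the optimum: lathe time uses 126 of 126 (binding); mill time uses 100 of 100 (binding).
Dual feasibility on the basic columns requires 4·y_lathe time + 4·y_mill time = 46, 3·y_lathe time + 2·y_mill time = 32.5.
→ y_lathe time = 9.5 and y_mill time = 2.
Δz = y_lathe time·Δb = 9.5 × (2) = 19, so new z* = 1397 + 19 = 1416.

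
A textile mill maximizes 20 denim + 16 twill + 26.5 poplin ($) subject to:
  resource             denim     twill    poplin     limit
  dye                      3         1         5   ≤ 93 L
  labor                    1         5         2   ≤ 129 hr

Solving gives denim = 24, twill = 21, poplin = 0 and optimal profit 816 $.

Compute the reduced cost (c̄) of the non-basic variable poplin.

-7.5

Both dye and labor are binding at x*.
Dual feasibility on the basic columns requires 3·y_dye + 1·y_labor = 20, 1·y_dye + 5·y_labor = 16.
→ y_dye = 6 and y_labor = 2.
Reduced cost of poplin: c₃ − yᵀa₃ = 26.5 − (6·5 + 2·2) = 26.5 − 34 = -7.5.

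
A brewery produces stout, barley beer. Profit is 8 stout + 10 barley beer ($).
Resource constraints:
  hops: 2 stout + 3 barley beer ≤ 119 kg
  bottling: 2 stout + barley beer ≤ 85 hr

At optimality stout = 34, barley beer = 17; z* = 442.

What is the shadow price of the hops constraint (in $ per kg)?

3

At the optimum: hops uses 119 of 119 (binding); bottling uses 85 of 85 (binding).
From A_Bᵀ y = c: 2·y_hops + 2·y_bottling = 8; 3·y_hops + 1·y_bottling = 10.
Solving: y_hops = 3, y_bottling = 1.
Shadow price of hops = 3.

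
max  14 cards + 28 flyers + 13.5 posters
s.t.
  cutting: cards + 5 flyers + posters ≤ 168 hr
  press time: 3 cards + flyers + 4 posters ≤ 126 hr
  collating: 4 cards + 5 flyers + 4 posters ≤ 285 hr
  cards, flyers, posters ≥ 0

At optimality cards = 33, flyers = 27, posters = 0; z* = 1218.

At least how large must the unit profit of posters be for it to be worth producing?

At the optimum: cutting uses 168 of 168 (binding); press time uses 126 of 126 (binding); collating uses 267 of 285 (slack = 18).
Slack constraints have shadow price 0 (complementary slackness).
Dual feasibility on the basic columns requires 1·y_cutting + 3·y_press time = 14, 5·y_cutting + 1·y_press time = 28.
Solving: y_cutting = 5, y_press time = 3.
posters enters the basis when its profit ≥ yᵀa₃ = 5·1 + 3·4 = 17.

17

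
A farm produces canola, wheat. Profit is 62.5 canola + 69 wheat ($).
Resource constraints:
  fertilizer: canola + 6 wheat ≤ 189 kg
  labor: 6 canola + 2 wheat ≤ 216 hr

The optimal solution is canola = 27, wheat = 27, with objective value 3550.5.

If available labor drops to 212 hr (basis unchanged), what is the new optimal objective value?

3514.5

Both fertilizer and labor are binding at x*.
From A_Bᵀ y = c: 1·y_fertilizer + 6·y_labor = 62.5; 6·y_fertilizer + 2·y_labor = 69.
This yields shadow prices y_fertilizer = 8.5, y_labor = 9.
Δz = y_labor·Δb = 9 × (-4) = -36, so new z* = 3550.5 − 36 = 3514.5.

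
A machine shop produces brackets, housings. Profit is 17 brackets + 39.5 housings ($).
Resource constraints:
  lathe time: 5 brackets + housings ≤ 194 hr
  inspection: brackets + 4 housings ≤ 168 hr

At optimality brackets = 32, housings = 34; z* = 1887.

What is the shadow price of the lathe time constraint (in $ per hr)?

1.5

At the optimum: lathe time uses 194 of 194 (binding); inspection uses 168 of 168 (binding).
The binding rows give the dual system: 5·y_lathe time + 1·y_inspection = 17 and 1·y_lathe time + 4·y_inspection = 39.5.
→ y_lathe time = 1.5 and y_inspection = 9.5.
Shadow price of lathe time = 1.5.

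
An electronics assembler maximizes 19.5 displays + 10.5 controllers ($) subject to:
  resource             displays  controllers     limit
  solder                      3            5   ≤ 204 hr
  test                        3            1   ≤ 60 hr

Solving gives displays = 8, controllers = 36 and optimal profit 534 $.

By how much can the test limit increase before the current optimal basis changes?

144

Binding constraints: solder, test. The basis is B = [[3,5],[3,1]] with det -12.
Per unit increase in test, x* moves by d = (0.4167, -0.25).
The basis stays optimal until controllers reaches 0; allowable increase = 144 hr.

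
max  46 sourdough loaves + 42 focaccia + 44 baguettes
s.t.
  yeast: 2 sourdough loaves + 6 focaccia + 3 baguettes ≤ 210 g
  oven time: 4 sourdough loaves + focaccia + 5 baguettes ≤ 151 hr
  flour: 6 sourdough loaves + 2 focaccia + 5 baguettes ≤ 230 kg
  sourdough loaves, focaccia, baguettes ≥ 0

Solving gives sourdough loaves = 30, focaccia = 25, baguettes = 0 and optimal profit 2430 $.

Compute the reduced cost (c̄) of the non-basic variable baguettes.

-1

Check each constraint at x*: yeast 210/210 (tight); oven time 145/151 (slack 6); flour 230/230 (tight).
By complementary slackness, y = 0 for the non-binding constraint.
From A_Bᵀ y = c: 2·y_yeast + 6·y_flour = 46; 6·y_yeast + 2·y_flour = 42.
→ y_yeast = 5 and y_flour = 6.
Reduced cost of baguettes: c₃ − yᵀa₃ = 44 − (5·3 + 6·5) = 44 − 45 = -1.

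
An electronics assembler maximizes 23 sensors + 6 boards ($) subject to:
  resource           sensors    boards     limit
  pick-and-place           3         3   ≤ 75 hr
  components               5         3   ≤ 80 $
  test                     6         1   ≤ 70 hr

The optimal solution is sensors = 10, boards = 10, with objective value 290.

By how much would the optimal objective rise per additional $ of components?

1

Check each constraint at x*: pick-and-place 60/75 (slack 15); components 80/80 (tight); test 70/70 (tight).
Since pick-and-place is not tight, its dual is 0.
Dual feasibility on the basic columns requires 5·y_components + 6·y_test = 23, 3·y_components + 1·y_test = 6.
→ y_components = 1 and y_test = 3.
Shadow price of components = 1.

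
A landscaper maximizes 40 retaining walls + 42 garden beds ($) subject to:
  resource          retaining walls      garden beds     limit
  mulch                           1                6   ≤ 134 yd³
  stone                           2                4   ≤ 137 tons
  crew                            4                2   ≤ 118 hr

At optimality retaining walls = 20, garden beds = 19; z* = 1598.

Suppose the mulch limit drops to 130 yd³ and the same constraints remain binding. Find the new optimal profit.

1582

At the optimum: mulch uses 134 of 134 (binding); stone uses 116 of 137 (slack = 21); crew uses 118 of 118 (binding).
Slack constraints have shadow price 0 (complementary slackness).
From A_Bᵀ y = c: 1·y_mulch + 4·y_crew = 40; 6·y_mulch + 2·y_crew = 42.
This yields shadow prices y_mulch = 4, y_crew = 9.
Δz = y_mulch·Δb = 4 × (-4) = -16, so new z* = 1598 − 16 = 1582.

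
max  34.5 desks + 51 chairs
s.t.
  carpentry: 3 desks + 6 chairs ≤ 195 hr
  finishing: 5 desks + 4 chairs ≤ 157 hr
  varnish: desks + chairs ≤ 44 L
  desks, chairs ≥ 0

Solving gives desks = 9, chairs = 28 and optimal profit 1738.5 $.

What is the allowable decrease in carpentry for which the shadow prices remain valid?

Binding constraints: carpentry, finishing. The basis is B = [[3,6],[5,4]] with det -18.
Per unit decrease in carpentry, x* moves by d = (0.2222, -0.2778).
The basis stays optimal until chairs reaches 0; allowable decrease = 100.8 hr.

100.8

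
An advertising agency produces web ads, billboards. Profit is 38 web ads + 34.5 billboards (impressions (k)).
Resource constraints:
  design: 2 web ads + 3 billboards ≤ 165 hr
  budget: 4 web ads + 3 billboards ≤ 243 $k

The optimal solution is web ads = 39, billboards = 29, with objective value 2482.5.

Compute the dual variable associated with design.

4

Both design and budget are binding at x*.
The binding rows give the dual system: 2·y_design + 4·y_budget = 38 and 3·y_design + 3·y_budget = 34.5.
This yields shadow prices y_design = 4, y_budget = 7.5.
Shadow price of design = 4.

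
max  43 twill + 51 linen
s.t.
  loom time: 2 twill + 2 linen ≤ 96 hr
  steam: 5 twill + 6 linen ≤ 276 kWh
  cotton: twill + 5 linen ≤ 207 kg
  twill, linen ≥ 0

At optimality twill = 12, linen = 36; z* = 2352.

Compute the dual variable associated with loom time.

At the optimum: loom time uses 96 of 96 (binding); steam uses 276 of 276 (binding); cotton uses 192 of 207 (slack = 15).
Slack constraints have shadow price 0 (complementary slackness).
Dual feasibility on the basic columns requires 2·y_loom time + 5·y_steam = 43, 2·y_loom time + 6·y_steam = 51.
→ y_loom time = 1.5 and y_steam = 8.
Shadow price of loom time = 1.5.

1.5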